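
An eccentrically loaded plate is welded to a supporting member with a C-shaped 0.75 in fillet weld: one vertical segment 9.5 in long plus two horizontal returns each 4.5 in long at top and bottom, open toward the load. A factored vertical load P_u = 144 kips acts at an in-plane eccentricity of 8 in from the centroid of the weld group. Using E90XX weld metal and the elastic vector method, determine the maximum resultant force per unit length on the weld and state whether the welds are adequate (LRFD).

E90XX → F_EXX = 90 ksi.
Total weld length L_w = 18.5 in. Treat welds as unit-width lines.
Centroid: x̄ = 2×4.5×2.25 / 18.5 = 1.095 in from the vertical weld.
Polar moment about centroid: J = I_x + I_y = [9.5³/12 + 2×4.5×4.75²] + [9.5×1.095² + 2(4.5³/12 + 4.5×1.155²)] = 313.1 in³.
Direct shear f_v = P/L_w = 144 / 18.5 = 7.784 kip/in (vertical).
Torsion M = P·e = 144 × 8 = 1152 kip·in.
Critical point at (x, y) = (3.405, 4.75) from centroid. f_tx = M·y/J = 17.48 kip/in; f_ty = M·x/J = 12.53 kip/in.
Resultant f_max = √[f_tx² + (f_v + f_ty)²] = √[17.48² + (7.784 + 12.53)²] = 26.8 kip/in.
Capacity per unit length: φr_n = 0.75 × 0.6 × 90 × (0.707 × 0.75) = 21.48 kip/in.
26.8 > 21.48 → NOT adequate.

f_max ≈ 26.8 kip/in; NOT adequate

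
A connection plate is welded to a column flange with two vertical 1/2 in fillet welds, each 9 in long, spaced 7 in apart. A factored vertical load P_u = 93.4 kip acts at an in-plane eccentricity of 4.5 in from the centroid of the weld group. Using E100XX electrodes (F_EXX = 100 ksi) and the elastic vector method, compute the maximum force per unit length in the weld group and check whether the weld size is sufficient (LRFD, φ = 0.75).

Total weld length L_w = 18 in. Treat welds as unit-width lines.
Polar moment about centroid: J = 2[d³/12 + d(b/2)²] = 2[9³/12 + 9×3.5²] = 342 in³.
Direct shear f_v = P/L_w = 93.4 / 18 = 5.189 kip/in (vertical).
Torsion M = P·e = 93.4 × 4.5 = 420.3 kip·in.
Critical point at (x, y) = (3.5, 4.5) from centroid. f_tx = M·y/J = 5.53 kip/in; f_ty = M·x/J = 4.301 kip/in.
Resultant f_max = √[f_tx² + (f_v + f_ty)²] = √[5.53² + (5.189 + 4.301)²] = 10.98 kip/in.
Capacity per unit length: φr_n = 0.75 × 0.6 × 100 × (0.707 × 0.5) = 15.91 kip/in.
10.98 ≤ 15.91 → adequate.

f_max ≈ 11 kip/in; adequate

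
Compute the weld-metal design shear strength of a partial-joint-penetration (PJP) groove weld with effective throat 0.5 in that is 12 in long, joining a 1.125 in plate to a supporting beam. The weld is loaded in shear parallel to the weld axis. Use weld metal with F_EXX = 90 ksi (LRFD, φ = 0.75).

Effective throat (given) t_e = 0.5 in.
A_we = 0.5 × 12 = 6 in².
F_nw = 0.6 F_EXX = 54 ksi.
φR_n = 0.75 × 54 × 6 = 243 kip.

φR_n ≈ 243 kip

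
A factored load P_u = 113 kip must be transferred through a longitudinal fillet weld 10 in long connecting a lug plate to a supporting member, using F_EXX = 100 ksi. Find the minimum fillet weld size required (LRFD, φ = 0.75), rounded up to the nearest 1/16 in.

Total weld length L = 10 in.
Required throat t_e = P_u / (φ × 0.6 F_EXX × L) = 113 / (0.75 × 0.6 × 100 × 10) = 0.2511 in.
Required leg w = t_e / 0.707 = 0.3552 in → use 3/8 in.

w = 3/8 in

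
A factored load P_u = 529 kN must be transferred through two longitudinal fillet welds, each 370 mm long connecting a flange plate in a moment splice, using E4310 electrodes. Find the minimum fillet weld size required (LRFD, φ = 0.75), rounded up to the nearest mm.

E43XX → F_EXX = 430 MPa.
Total weld length L = 740 mm.
Required throat t_e = P_u / (φ × 0.6 F_EXX × L) = 529 / (0.75 × 0.6 × 430 × 740 × 10⁻³) = 3.694 mm.
Required leg w = t_e / 0.707 = 5.225 mm → use 6 mm.

w = 6 mm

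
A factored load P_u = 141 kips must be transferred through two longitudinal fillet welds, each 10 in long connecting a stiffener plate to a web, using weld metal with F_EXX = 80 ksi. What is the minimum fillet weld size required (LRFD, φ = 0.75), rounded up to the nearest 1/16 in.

w = 5/16 in

Total weld length L = 20 in.
Required throat t_e = P_u / (φ × 0.6 F_EXX × L) = 141 / (0.75 × 0.6 × 80 × 20) = 0.1958 in.
Required leg w = t_e / 0.707 = 0.277 in → use 5/16 in.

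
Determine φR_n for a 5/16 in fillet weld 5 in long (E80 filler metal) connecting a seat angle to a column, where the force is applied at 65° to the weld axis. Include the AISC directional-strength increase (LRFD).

φR_n ≈ 56.9 kips

E80XX → F_EXX = 80 ksi.
t_e = 0.707 × 0.3125 = 0.2209 in; A_we = 0.2209 × 5 = 1.105 in².
Directional factor: 1.0 + 0.5 sin^1.5(65°) = 1.431.
F_nw = 0.6 × 80 × 1.431 = 68.71 ksi.
φR_n = 0.75 × 68.71 × 1.105 = 56.93 kips.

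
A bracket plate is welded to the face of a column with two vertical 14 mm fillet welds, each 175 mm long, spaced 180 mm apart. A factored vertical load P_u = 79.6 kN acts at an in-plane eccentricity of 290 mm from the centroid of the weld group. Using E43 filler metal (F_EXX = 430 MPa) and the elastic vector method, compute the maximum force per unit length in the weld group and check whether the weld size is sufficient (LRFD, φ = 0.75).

f_max ≈ 954 N/mm; adequate

Total weld length L_w = 350 mm. Treat welds as unit-width lines.
Polar moment about centroid: J = 2[d³/12 + d(b/2)²] = 2[175³/12 + 175×90²] = 3728000 mm³.
Direct shear f_v = P/L_w = 79.6×10³ / 350 = 227.4 N/mm (vertical).
Torsion M = P·e = 79.6×10³ × 290 = 23084000 N·mm.
Critical point at (x, y) = (90, 87.5) from centroid. f_tx = M·y/J = 541.8 N/mm; f_ty = M·x/J = 557.3 N/mm.
Resultant f_max = √[f_tx² + (f_v + f_ty)²] = √[541.8² + (227.4 + 557.3)²] = 953.5 N/mm.
Capacity per unit length: φr_n = 0.75 × 0.6 × 430 × (0.707 × 14) = 1915 N/mm.
953.5 ≤ 1915 → adequate.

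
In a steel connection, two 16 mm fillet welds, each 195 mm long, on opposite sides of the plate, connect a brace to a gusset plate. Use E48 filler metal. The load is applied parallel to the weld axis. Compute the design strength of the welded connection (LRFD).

E48XX → F_EXX = 480 MPa.
Effective throat t_e = 0.707 × 16 = 11.31 mm.
Total length L = 390 mm; A_we = 11.31 × 390 = 4412 mm².
F_nw = 0.6 F_EXX = 0.6 × 480 = 288 MPa.
φR_n = 0.75 × 288 × 4412 × 10⁻³ = 952.9 kN.

φR_n ≈ 953 kN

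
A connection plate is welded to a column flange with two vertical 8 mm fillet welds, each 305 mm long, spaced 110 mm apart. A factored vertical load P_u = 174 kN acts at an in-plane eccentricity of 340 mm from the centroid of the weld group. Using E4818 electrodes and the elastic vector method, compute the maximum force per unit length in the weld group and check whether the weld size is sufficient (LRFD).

E48XX → F_EXX = 480 MPa.
Total weld length L_w = 610 mm. Treat welds as unit-width lines.
Polar moment about centroid: J = 2[d³/12 + d(b/2)²] = 2[305³/12 + 305×55²] = 6574000 mm³.
Direct shear f_v = P/L_w = 174×10³ / 610 = 285.2 N/mm (vertical).
Torsion M = P·e = 174×10³ × 340 = 59160000 N·mm.
Critical point at (x, y) = (55, 152.5) from centroid. f_tx = M·y/J = 1372 N/mm; f_ty = M·x/J = 494.9 N/mm.
Resultant f_max = √[f_tx² + (f_v + f_ty)²] = √[1372² + (285.2 + 494.9)²] = 1579 N/mm.
Capacity per unit length: φr_n = 0.75 × 0.6 × 480 × (0.707 × 8) = 1222 N/mm.
1579 > 1222 → NOT adequate.

f_max ≈ 1580 N/mm; NOT adequate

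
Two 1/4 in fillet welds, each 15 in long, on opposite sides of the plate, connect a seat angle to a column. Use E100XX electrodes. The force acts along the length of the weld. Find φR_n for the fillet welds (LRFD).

E100XX → F_EXX = 100 ksi.
Effective throat t_e = 0.707 × 0.25 = 0.1767 in.
Total length L = 30 in; A_we = 0.1767 × 30 = 5.302 in².
F_nw = 0.6 F_EXX = 0.6 × 100 = 60 ksi.
φR_n = 0.75 × 60 × 5.302 = 238.6 kip.

φR_n ≈ 239 kip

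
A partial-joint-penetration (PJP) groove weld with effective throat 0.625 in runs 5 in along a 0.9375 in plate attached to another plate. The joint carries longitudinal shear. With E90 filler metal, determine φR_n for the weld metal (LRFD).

E90XX → F_EXX = 90 ksi.
Effective throat (given) t_e = 0.625 in.
A_we = 0.625 × 5 = 3.125 in².
F_nw = 0.6 F_EXX = 54 ksi.
φR_n = 0.75 × 54 × 3.125 = 126.6 kip.

φR_n ≈ 127 kip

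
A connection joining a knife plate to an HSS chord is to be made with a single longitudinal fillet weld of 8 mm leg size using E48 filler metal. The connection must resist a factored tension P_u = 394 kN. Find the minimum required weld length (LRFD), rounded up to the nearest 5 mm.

E48XX → F_EXX = 480 MPa.
Throat t_e = 0.707 × 8 = 5.656 mm.
φr_n = 0.75 × 0.6 × 480 × 5.656 × 10⁻³ = 1.222 kN/mm.
L_req = P_u / φr_n = 394 / 1.222 = 322.5 mm total.
Round up → use L = 325 mm.

L = 325 mm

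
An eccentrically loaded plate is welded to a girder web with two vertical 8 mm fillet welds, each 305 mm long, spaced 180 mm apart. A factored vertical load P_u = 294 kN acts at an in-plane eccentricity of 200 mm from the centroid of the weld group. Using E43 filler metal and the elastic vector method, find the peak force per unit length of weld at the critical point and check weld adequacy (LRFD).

f_max ≈ 1390 N/mm; NOT adequate

E43XX → F_EXX = 430 MPa.
Total weld length L_w = 610 mm. Treat welds as unit-width lines.
Polar moment about centroid: J = 2[d³/12 + d(b/2)²] = 2[305³/12 + 305×90²] = 9670000 mm³.
Direct shear f_v = P/L_w = 294×10³ / 610 = 482 N/mm (vertical).
Torsion M = P·e = 294×10³ × 200 = 58800000 N·mm.
Critical point at (x, y) = (90, 152.5) from centroid. f_tx = M·y/J = 927.3 N/mm; f_ty = M·x/J = 547.3 N/mm.
Resultant f_max = √[f_tx² + (f_v + f_ty)²] = √[927.3² + (482 + 547.3)²] = 1385 N/mm.
Capacity per unit length: φr_n = 0.75 × 0.6 × 430 × (0.707 × 8) = 1094 N/mm.
1385 > 1094 → NOT adequate.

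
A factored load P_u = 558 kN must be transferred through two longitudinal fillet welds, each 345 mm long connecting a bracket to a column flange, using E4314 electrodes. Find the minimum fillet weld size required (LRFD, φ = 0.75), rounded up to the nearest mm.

E43XX → F_EXX = 430 MPa.
Total weld length L = 690 mm.
Required throat t_e = P_u / (φ × 0.6 F_EXX × L) = 558 / (0.75 × 0.6 × 430 × 690 × 10⁻³) = 4.179 mm.
Required leg w = t_e / 0.707 = 5.911 mm → use 6 mm.

w = 6 mm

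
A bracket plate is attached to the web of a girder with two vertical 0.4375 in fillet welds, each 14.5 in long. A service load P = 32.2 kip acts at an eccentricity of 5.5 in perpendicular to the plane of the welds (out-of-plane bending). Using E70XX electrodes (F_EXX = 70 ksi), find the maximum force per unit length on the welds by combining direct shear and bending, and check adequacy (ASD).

L_w = 2 × 14.5 = 29 in; section modulus (unit throat) S = 2 × L²/6 = 70.08 in².
Direct shear f_v = P/L_w = 32.2/29 = 1.11 kip/in.
Moment M = P × e = 32.2 × 5.5 = 177.1 kip·in; bending f_b = M/S = 2.527 kip/in.
f_max = √(f_v² + f_b²) = √(1.11² + 2.527²) = 2.76 kip/in.
r_n/Ω = (1/2.0) × 0.6 × 70 × (0.707 × 0.4375) = 6.496 kip/in → adequate.

f_max ≈ 2.76 kip/in; adequate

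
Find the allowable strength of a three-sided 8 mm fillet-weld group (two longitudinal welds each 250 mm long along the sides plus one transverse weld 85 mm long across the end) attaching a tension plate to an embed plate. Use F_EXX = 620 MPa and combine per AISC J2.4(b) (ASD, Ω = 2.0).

t_e = 0.707 × 8 = 5.656 mm.
R_nwl = 0.6 × 620 × 5.656 × 500 × 10⁻³ = 1052 kN (longitudinal, 2 welds).
R_nwt = 0.6 × 620 × 5.656 × 85 × 10⁻³ = 178.8 kN (transverse, base value).
(i) R_nwl + R_nwt = 1231 kN; (ii) 0.85 R_nwl + 1.5 R_nwt = 1162 kN.
R_n = max = 1231 kN [governs: (i)]; R_n/Ω = 615.4 kN.

R_n/Ω ≈ 615 kN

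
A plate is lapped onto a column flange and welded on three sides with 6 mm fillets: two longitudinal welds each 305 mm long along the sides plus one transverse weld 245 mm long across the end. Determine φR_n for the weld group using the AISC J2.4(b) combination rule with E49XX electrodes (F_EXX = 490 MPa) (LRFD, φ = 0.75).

φR_n ≈ 829 kN

t_e = 0.707 × 6 = 4.242 mm.
R_nwl = 0.6 × 490 × 4.242 × 610 × 10⁻³ = 760.8 kN (longitudinal, 2 welds).
R_nwt = 0.6 × 490 × 4.242 × 245 × 10⁻³ = 305.6 kN (transverse, base value).
(i) R_nwl + R_nwt = 1066 kN; (ii) 0.85 R_nwl + 1.5 R_nwt = 1105 kN.
R_n = max = 1105 kN [governs: (ii)]; φR_n = 828.7 kN.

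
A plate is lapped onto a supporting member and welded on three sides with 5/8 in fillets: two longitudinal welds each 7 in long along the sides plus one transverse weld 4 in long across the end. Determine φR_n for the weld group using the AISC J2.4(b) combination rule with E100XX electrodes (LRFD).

E100XX → F_EXX = 100 ksi.
t_e = 0.707 × 0.625 = 0.4419 in.
R_nwl = 0.6 × 100 × 0.4419 × 14 = 371.2 kips (longitudinal, 2 welds).
R_nwt = 0.6 × 100 × 0.4419 × 4 = 106 kips (transverse, base value).
(i) R_nwl + R_nwt = 477.2 kips; (ii) 0.85 R_nwl + 1.5 R_nwt = 474.6 kips.
R_n = max = 477.2 kips [governs: (i)]; φR_n = 357.9 kips.

φR_n ≈ 358 kips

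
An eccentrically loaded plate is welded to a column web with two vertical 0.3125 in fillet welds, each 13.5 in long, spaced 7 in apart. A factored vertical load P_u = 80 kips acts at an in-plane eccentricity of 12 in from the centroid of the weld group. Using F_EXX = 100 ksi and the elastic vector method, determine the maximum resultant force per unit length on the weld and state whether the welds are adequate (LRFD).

f_max ≈ 11.5 kip/in; NOT adequate

Total weld length L_w = 27 in. Treat welds as unit-width lines.
Polar moment about centroid: J = 2[d³/12 + d(b/2)²] = 2[13.5³/12 + 13.5×3.5²] = 740.8 in³.
Direct shear f_v = P/L_w = 80 / 27 = 2.963 kip/in (vertical).
Torsion M = P·e = 80 × 12 = 960 kip·in.
Critical point at (x, y) = (3.5, 6.75) from centroid. f_tx = M·y/J = 8.747 kip/in; f_ty = M·x/J = 4.536 kip/in.
Resultant f_max = √[f_tx² + (f_v + f_ty)²] = √[8.747² + (2.963 + 4.536)²] = 11.52 kip/in.
Capacity per unit length: φr_n = 0.75 × 0.6 × 100 × (0.707 × 0.3125) = 9.942 kip/in.
11.52 > 9.942 → NOT adequate.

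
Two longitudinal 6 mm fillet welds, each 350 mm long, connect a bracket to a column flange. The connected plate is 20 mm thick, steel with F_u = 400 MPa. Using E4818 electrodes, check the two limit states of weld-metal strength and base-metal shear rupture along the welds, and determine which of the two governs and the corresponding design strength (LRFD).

E48XX → F_EXX = 480 MPa.
t_e = 0.707 × 6 = 4.242 mm; L = 700 mm.
Weld metal: φR_n = 0.75 × 0.6 × 480 × 4.242 × 700 × 10⁻³ = 641.4 kN.
Base metal (shear rupture): φR_n = 0.75 × 0.6 × 400 × 20 × 700 × 10⁻³ = 2520 kN.
Governing: weld metal.

φR_n ≈ 641 kN (weld metal governs)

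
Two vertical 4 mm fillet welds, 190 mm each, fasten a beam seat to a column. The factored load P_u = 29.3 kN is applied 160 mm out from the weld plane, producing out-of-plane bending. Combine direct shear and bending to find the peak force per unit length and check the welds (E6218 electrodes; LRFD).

f_max ≈ 397 N/mm; adequate

E62XX → F_EXX = 620 MPa.
L_w = 2 × 190 = 380 mm; section modulus (unit throat) S = 2 × L²/6 = 12030 mm².
Direct shear f_v = P/L_w = 29.3×10³/380 = 77.11 N/mm.
Moment M = P × e = 29.3×10³ × 160 = 4688000 N·mm; bending f_b = M/S = 389.6 N/mm.
f_max = √(f_v² + f_b²) = √(77.11² + 389.6²) = 397.1 N/mm.
φr_n = 0.75 × 0.6 × 620 × (0.707 × 4) = 789 N/mm → adequate.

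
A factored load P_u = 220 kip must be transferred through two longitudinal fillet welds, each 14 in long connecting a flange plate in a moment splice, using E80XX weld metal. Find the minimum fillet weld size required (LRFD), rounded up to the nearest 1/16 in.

w = 5/16 in

E80XX → F_EXX = 80 ksi.
Total weld length L = 28 in.
Required throat t_e = P_u / (φ × 0.6 F_EXX × L) = 220 / (0.75 × 0.6 × 80 × 28) = 0.2183 in.
Required leg w = t_e / 0.707 = 0.3087 in → use 5/16 in.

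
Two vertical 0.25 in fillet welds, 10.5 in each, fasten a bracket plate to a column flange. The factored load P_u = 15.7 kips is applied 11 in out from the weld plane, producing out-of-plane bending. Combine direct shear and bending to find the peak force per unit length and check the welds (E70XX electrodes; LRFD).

E70XX → F_EXX = 70 ksi.
L_w = 2 × 10.5 = 21 in; section modulus (unit throat) S = 2 × L²/6 = 36.75 in².
Direct shear f_v = P/L_w = 15.7/21 = 0.7476 kip/in.
Moment M = P × e = 15.7 × 11 = 172.7 kip·in; bending f_b = M/S = 4.699 kip/in.
f_max = √(f_v² + f_b²) = √(0.7476² + 4.699²) = 4.758 kip/in.
φr_n = 0.75 × 0.6 × 70 × (0.707 × 0.25) = 5.568 kip/in → adequate.

f_max ≈ 4.76 kip/in; adequate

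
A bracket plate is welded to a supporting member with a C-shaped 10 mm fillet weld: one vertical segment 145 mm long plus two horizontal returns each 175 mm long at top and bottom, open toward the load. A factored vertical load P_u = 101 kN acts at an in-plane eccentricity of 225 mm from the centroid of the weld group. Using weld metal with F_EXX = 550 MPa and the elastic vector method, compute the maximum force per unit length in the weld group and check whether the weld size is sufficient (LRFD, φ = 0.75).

Total weld length L_w = 495 mm. Treat welds as unit-width lines.
Centroid: x̄ = 2×175×87.5 / 495 = 61.87 mm from the vertical weld.
Polar moment about centroid: J = I_x + I_y = [145³/12 + 2×175×72.5²] + [145×61.87² + 2(175³/12 + 175×25.63²)] = 3772000 mm³.
Direct shear f_v = P/L_w = 101×10³ / 495 = 204 N/mm (vertical).
Torsion M = P·e = 101×10³ × 225 = 22725000 N·mm.
Critical point at (x, y) = (113.1, 72.5) from centroid. f_tx = M·y/J = 436.8 N/mm; f_ty = M·x/J = 681.6 N/mm.
Resultant f_max = √[f_tx² + (f_v + f_ty)²] = √[436.8² + (204 + 681.6)²] = 987.5 N/mm.
Capacity per unit length: φr_n = 0.75 × 0.6 × 550 × (0.707 × 10) = 1750 N/mm.
987.5 ≤ 1750 → adequate.

f_max ≈ 987 N/mm; adequate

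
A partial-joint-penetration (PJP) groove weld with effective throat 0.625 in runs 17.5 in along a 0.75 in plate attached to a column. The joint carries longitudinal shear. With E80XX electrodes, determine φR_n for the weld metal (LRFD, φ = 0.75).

φR_n ≈ 394 kips

E80XX → F_EXX = 80 ksi.
Effective throat (given) t_e = 0.625 in.
A_we = 0.625 × 17.5 = 10.94 in².
F_nw = 0.6 F_EXX = 48 ksi.
φR_n = 0.75 × 48 × 10.94 = 393.8 kips.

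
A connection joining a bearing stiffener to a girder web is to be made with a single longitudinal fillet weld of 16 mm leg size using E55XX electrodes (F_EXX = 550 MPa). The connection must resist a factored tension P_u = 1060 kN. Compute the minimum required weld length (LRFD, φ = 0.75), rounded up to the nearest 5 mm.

L = 380 mm

Throat t_e = 0.707 × 16 = 11.31 mm.
φr_n = 0.75 × 0.6 × 550 × 11.31 × 10⁻³ = 2.8 kN/mm.
L_req = P_u / φr_n = 1060 / 2.8 = 378.6 mm total.
Round up → use L = 380 mm.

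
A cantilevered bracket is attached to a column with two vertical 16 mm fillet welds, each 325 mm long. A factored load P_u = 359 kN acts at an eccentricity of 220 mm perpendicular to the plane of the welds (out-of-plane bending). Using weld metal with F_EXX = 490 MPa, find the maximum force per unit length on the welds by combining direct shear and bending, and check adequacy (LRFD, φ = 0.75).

f_max ≈ 2310 N/mm; adequate

L_w = 2 × 325 = 650 mm; section modulus (unit throat) S = 2 × L²/6 = 35210 mm².
Direct shear f_v = P/L_w = 359×10³/650 = 552.3 N/mm.
Moment M = P × e = 359×10³ × 220 = 78980000 N·mm; bending f_b = M/S = 2243 N/mm.
f_max = √(f_v² + f_b²) = √(552.3² + 2243²) = 2310 N/mm.
φr_n = 0.75 × 0.6 × 490 × (0.707 × 16) = 2494 N/mm → adequate.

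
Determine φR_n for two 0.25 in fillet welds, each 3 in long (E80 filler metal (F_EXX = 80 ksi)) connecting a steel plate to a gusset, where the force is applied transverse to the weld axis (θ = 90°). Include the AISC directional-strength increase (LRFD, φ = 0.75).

φR_n ≈ 57.3 kip

t_e = 0.707 × 0.25 = 0.1767 in; A_we = 0.1767 × 6 = 1.06 in².
Directional factor: 1.0 + 0.5 sin^1.5(90°) = 1.5.
F_nw = 0.6 × 80 × 1.5 = 72 ksi.
φR_n = 0.75 × 72 × 1.06 = 57.27 kip.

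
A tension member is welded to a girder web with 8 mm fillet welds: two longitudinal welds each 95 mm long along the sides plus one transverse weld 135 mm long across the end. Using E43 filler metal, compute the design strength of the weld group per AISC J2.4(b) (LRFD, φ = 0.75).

φR_n ≈ 398 kN

E43XX → F_EXX = 430 MPa.
t_e = 0.707 × 8 = 5.656 mm.
R_nwl = 0.6 × 430 × 5.656 × 190 × 10⁻³ = 277.3 kN (longitudinal, 2 welds).
R_nwt = 0.6 × 430 × 5.656 × 135 × 10⁻³ = 197 kN (transverse, base value).
(i) R_nwl + R_nwt = 474.3 kN; (ii) 0.85 R_nwl + 1.5 R_nwt = 531.2 kN.
R_n = max = 531.2 kN [governs: (ii)]; φR_n = 398.4 kN.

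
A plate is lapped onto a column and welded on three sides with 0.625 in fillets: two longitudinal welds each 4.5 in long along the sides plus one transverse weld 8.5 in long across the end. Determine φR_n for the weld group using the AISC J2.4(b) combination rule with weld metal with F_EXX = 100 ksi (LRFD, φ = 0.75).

t_e = 0.707 × 0.625 = 0.4419 in.
R_nwl = 0.6 × 100 × 0.4419 × 9 = 238.6 kips (longitudinal, 2 welds).
R_nwt = 0.6 × 100 × 0.4419 × 8.5 = 225.4 kips (transverse, base value).
(i) R_nwl + R_nwt = 464 kips; (ii) 0.85 R_nwl + 1.5 R_nwt = 540.9 kips.
R_n = max = 540.9 kips [governs: (ii)]; φR_n = 405.6 kips.

φR_n ≈ 406 kips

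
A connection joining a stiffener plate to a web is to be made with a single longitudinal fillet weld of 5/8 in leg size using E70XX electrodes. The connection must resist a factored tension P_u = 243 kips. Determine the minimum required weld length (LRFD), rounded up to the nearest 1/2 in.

L = 17.5 in

E70XX → F_EXX = 70 ksi.
Throat t_e = 0.707 × 0.625 = 0.4419 in.
φr_n = 0.75 × 0.6 × 70 × 0.4419 = 13.92 kips/in.
L_req = P_u / φr_n = 243 / 13.92 = 17.46 in total.
Round up → use L = 17.5 in.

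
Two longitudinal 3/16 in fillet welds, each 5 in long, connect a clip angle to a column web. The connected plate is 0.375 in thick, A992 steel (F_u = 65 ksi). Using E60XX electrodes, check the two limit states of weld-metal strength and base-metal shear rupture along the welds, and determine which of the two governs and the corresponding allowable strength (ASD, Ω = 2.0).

R_n/Ω ≈ 23.9 kips (weld metal governs)

E60XX → F_EXX = 60 ksi.
t_e = 0.707 × 0.1875 = 0.1326 in; L = 10 in.
Weld metal: R_n/Ω = (1/2.0) × 0.6 × 60 × 0.1326 × 10 = 23.86 kips.
Base metal (shear rupture): R_n/Ω = (1/2.0) × 0.6 × 65 × 0.375 × 10 = 73.12 kips.
Governing: weld metal.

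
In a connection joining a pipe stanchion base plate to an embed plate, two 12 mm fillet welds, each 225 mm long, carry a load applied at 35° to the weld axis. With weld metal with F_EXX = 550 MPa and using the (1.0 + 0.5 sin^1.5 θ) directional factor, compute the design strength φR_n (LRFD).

φR_n ≈ 1150 kN

t_e = 0.707 × 12 = 8.484 mm; A_we = 8.484 × 450 = 3818 mm².
Directional factor: 1.0 + 0.5 sin^1.5(35°) = 1.217.
F_nw = 0.6 × 550 × 1.217 = 401.7 MPa.
φR_n = 0.75 × 401.7 × 3818 × 10⁻³ = 1150 kN.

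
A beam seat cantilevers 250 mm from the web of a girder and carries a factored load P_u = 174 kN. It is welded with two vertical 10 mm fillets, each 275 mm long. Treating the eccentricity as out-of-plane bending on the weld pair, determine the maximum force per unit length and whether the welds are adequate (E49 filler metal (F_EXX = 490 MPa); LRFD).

f_max ≈ 1750 N/mm; NOT adequate

L_w = 2 × 275 = 550 mm; section modulus (unit throat) S = 2 × L²/6 = 25210 mm².
Direct shear f_v = P/L_w = 174×10³/550 = 316.4 N/mm.
Moment M = P × e = 174×10³ × 250 = 43500000 N·mm; bending f_b = M/S = 1726 N/mm.
f_max = √(f_v² + f_b²) = √(316.4² + 1726²) = 1754 N/mm.
φr_n = 0.75 × 0.6 × 490 × (0.707 × 10) = 1559 N/mm → NOT adequate.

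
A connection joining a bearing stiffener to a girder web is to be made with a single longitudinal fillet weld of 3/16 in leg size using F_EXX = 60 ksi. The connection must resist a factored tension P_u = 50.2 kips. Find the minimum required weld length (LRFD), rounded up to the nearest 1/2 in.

Throat t_e = 0.707 × 0.1875 = 0.1326 in.
φr_n = 0.75 × 0.6 × 60 × 0.1326 = 3.579 kips/in.
L_req = P_u / φr_n = 50.2 / 3.579 = 14.03 in total.
Round up → use L = 14.5 in.

L = 14.5 in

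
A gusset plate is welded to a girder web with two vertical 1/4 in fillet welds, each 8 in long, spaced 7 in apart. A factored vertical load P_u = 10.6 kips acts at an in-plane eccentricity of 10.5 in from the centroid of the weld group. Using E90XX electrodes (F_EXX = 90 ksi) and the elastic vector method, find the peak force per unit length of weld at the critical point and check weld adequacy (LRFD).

Total weld length L_w = 16 in. Treat welds as unit-width lines.
Polar moment about centroid: J = 2[d³/12 + d(b/2)²] = 2[8³/12 + 8×3.5²] = 281.3 in³.
Direct shear f_v = P/L_w = 10.6 / 16 = 0.6625 kip/in (vertical).
Torsion M = P·e = 10.6 × 10.5 = 111.3 kip·in.
Critical point at (x, y) = (3.5, 4) from centroid. f_tx = M·y/J = 1.582 kip/in; f_ty = M·x/J = 1.385 kip/in.
Resultant f_max = √[f_tx² + (f_v + f_ty)²] = √[1.582² + (0.6625 + 1.385)²] = 2.587 kip/in.
Capacity per unit length: φr_n = 0.75 × 0.6 × 90 × (0.707 × 0.25) = 7.158 kip/in.
2.587 ≤ 7.158 → adequate.

f_max ≈ 2.59 kip/in; adequate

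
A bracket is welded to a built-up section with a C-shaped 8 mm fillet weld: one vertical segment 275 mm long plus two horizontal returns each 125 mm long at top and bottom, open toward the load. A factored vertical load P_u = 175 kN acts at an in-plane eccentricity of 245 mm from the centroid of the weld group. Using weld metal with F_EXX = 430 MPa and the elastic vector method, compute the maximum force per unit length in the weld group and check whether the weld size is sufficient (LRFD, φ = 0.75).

f_max ≈ 1200 N/mm; NOT adequate

Total weld length L_w = 525 mm. Treat welds as unit-width lines.
Centroid: x̄ = 2×125×62.5 / 525 = 29.76 mm from the vertical weld.
Polar moment about centroid: J = I_x + I_y = [275³/12 + 2×125×137.5²] + [275×29.76² + 2(125³/12 + 125×32.74²)] = 7297000 mm³.
Direct shear f_v = P/L_w = 175×10³ / 525 = 333.3 N/mm (vertical).
Torsion M = P·e = 175×10³ × 245 = 42875000 N·mm.
Critical point at (x, y) = (95.24, 137.5) from centroid. f_tx = M·y/J = 807.9 N/mm; f_ty = M·x/J = 559.6 N/mm.
Resultant f_max = √[f_tx² + (f_v + f_ty)²] = √[807.9² + (333.3 + 559.6)²] = 1204 N/mm.
Capacity per unit length: φr_n = 0.75 × 0.6 × 430 × (0.707 × 8) = 1094 N/mm.
1204 > 1094 → NOT adequate.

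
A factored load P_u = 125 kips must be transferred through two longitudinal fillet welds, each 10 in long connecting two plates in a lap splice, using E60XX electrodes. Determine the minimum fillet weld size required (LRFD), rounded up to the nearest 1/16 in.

E60XX → F_EXX = 60 ksi.
Total weld length L = 20 in.
Required throat t_e = P_u / (φ × 0.6 F_EXX × L) = 125 / (0.75 × 0.6 × 60 × 20) = 0.2315 in.
Required leg w = t_e / 0.707 = 0.3274 in → use 3/8 in.

w = 3/8 in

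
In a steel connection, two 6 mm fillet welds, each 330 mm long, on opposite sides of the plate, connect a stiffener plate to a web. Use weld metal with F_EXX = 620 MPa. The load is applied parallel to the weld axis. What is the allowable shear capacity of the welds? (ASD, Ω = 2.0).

Effective throat t_e = 0.707 × 6 = 4.242 mm.
Total length L = 660 mm; A_we = 4.242 × 660 = 2800 mm².
F_nw = 0.6 F_EXX = 0.6 × 620 = 372 MPa.
R_n = 372 × 2800 × 10⁻³ = 1041 kN; R_n/Ω = 1041/2.0 = 520.7 kN.

R_n/Ω ≈ 521 kN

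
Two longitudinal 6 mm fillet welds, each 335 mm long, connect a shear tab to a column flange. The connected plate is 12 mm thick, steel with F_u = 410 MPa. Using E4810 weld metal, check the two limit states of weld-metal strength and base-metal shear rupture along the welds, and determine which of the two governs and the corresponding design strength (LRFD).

φR_n ≈ 614 kN (weld metal governs)

E48XX → F_EXX = 480 MPa.
t_e = 0.707 × 6 = 4.242 mm; L = 670 mm.
Weld metal: φR_n = 0.75 × 0.6 × 480 × 4.242 × 670 × 10⁻³ = 613.9 kN.
Base metal (shear rupture): φR_n = 0.75 × 0.6 × 410 × 12 × 670 × 10⁻³ = 1483 kN.
Governing: weld metal.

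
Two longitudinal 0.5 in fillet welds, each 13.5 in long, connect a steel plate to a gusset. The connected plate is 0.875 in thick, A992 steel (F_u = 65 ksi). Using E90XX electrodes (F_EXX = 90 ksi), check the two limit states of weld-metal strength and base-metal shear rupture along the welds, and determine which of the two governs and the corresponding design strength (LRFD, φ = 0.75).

t_e = 0.707 × 0.5 = 0.3535 in; L = 27 in.
Weld metal: φR_n = 0.75 × 0.6 × 90 × 0.3535 × 27 = 386.6 kip.
Base metal (shear rupture): φR_n = 0.75 × 0.6 × 65 × 0.875 × 27 = 691 kip.
Governing: weld metal.

φR_n ≈ 387 kip (weld metal governs)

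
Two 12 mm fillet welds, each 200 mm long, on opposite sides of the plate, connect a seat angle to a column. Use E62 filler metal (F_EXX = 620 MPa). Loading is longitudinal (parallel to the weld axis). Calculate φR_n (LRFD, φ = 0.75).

Effective throat t_e = 0.707 × 12 = 8.484 mm.
Total length L = 400 mm; A_we = 8.484 × 400 = 3394 mm².
F_nw = 0.6 F_EXX = 0.6 × 620 = 372 MPa.
φR_n = 0.75 × 372 × 3394 × 10⁻³ = 946.8 kN.

φR_n ≈ 947 kN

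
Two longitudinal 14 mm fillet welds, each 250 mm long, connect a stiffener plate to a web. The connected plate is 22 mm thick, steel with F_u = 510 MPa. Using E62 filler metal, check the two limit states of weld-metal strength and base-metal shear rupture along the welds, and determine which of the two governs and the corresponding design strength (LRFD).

φR_n ≈ 1380 kN (weld metal governs)

E62XX → F_EXX = 620 MPa.
t_e = 0.707 × 14 = 9.898 mm; L = 500 mm.
Weld metal: φR_n = 0.75 × 0.6 × 620 × 9.898 × 500 × 10⁻³ = 1381 kN.
Base metal (shear rupture): φR_n = 0.75 × 0.6 × 510 × 22 × 500 × 10⁻³ = 2524 kN.
Governing: weld metal.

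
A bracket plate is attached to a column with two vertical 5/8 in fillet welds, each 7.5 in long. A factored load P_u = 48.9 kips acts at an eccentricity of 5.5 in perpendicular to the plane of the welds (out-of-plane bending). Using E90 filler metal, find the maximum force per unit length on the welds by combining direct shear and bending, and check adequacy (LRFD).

E90XX → F_EXX = 90 ksi.
L_w = 2 × 7.5 = 15 in; section modulus (unit throat) S = 2 × L²/6 = 18.75 in².
Direct shear f_v = P/L_w = 48.9/15 = 3.26 kip/in.
Moment M = P × e = 48.9 × 5.5 = 268.95 kip·in; bending f_b = M/S = 14.34 kip/in.
f_max = √(f_v² + f_b²) = √(3.26² + 14.34²) = 14.71 kip/in.
φr_n = 0.75 × 0.6 × 90 × (0.707 × 0.625) = 17.9 kip/in → adequate.

f_max ≈ 14.7 kip/in; adequate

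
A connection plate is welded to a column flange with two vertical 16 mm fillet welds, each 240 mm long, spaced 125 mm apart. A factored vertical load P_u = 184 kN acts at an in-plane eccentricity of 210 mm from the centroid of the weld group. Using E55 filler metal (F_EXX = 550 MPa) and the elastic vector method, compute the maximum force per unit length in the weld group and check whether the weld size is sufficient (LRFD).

f_max ≈ 1470 N/mm; adequate

Total weld length L_w = 480 mm. Treat welds as unit-width lines.
Polar moment about centroid: J = 2[d³/12 + d(b/2)²] = 2[240³/12 + 240×62.5²] = 4179000 mm³.
Direct shear f_v = P/L_w = 184×10³ / 480 = 383.3 N/mm (vertical).
Torsion M = P·e = 184×10³ × 210 = 38640000 N·mm.
Critical point at (x, y) = (62.5, 120) from centroid. f_tx = M·y/J = 1110 N/mm; f_ty = M·x/J = 577.9 N/mm.
Resultant f_max = √[f_tx² + (f_v + f_ty)²] = √[1110² + (383.3 + 577.9)²] = 1468 N/mm.
Capacity per unit length: φr_n = 0.75 × 0.6 × 550 × (0.707 × 16) = 2800 N/mm.
1468 ≤ 2800 → adequate.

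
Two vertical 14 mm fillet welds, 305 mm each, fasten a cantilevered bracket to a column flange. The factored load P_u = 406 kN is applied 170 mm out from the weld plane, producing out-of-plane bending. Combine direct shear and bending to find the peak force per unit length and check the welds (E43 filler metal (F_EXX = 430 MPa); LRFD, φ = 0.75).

L_w = 2 × 305 = 610 mm; section modulus (unit throat) S = 2 × L²/6 = 31010 mm².
Direct shear f_v = P/L_w = 406×10³/610 = 665.6 N/mm.
Moment M = P × e = 406×10³ × 170 = 69020000 N·mm; bending f_b = M/S = 2226 N/mm.
f_max = √(f_v² + f_b²) = √(665.6² + 2226²) = 2323 N/mm.
φr_n = 0.75 × 0.6 × 430 × (0.707 × 14) = 1915 N/mm → NOT adequate.

f_max ≈ 2320 N/mm; NOT adequate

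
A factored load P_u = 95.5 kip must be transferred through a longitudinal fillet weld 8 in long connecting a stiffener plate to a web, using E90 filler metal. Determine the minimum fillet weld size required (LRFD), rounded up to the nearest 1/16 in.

E90XX → F_EXX = 90 ksi.
Total weld length L = 8 in.
Required throat t_e = P_u / (φ × 0.6 F_EXX × L) = 95.5 / (0.75 × 0.6 × 90 × 8) = 0.2948 in.
Required leg w = t_e / 0.707 = 0.4169 in → use 7/16 in.

w = 7/16 in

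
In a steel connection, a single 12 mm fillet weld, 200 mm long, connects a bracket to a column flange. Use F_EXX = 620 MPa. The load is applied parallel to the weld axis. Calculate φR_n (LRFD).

φR_n ≈ 473 kN

Effective throat t_e = 0.707 × 12 = 8.484 mm.
Total length L = 200 mm; A_we = 8.484 × 200 = 1697 mm².
F_nw = 0.6 F_EXX = 0.6 × 620 = 372 MPa.
φR_n = 0.75 × 372 × 1697 × 10⁻³ = 473.4 kN.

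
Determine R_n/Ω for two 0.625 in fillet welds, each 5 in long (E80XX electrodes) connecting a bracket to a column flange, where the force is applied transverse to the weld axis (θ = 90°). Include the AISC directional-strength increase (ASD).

R_n/Ω ≈ 159 kips

E80XX → F_EXX = 80 ksi.
t_e = 0.707 × 0.625 = 0.4419 in; A_we = 0.4419 × 10 = 4.419 in².
Directional factor: 1.0 + 0.5 sin^1.5(90°) = 1.5.
F_nw = 0.6 × 80 × 1.5 = 72 ksi.
R_n/Ω = (72 × 4.419) / 2.0 = 159.1 kips.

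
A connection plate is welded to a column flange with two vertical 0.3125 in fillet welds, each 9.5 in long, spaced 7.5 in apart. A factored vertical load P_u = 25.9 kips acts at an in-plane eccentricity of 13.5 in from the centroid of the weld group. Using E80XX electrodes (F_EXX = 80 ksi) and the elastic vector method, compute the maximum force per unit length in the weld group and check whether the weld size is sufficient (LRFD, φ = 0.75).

f_max ≈ 6.1 kip/in; adequate

Total weld length L_w = 19 in. Treat welds as unit-width lines.
Polar moment about centroid: J = 2[d³/12 + d(b/2)²] = 2[9.5³/12 + 9.5×3.75²] = 410.1 in³.
Direct shear f_v = P/L_w = 25.9 / 19 = 1.363 kip/in (vertical).
Torsion M = P·e = 25.9 × 13.5 = 349.65 kip·in.
Critical point at (x, y) = (3.75, 4.75) from centroid. f_tx = M·y/J = 4.05 kip/in; f_ty = M·x/J = 3.197 kip/in.
Resultant f_max = √[f_tx² + (f_v + f_ty)²] = √[4.05² + (1.363 + 3.197)²] = 6.099 kip/in.
Capacity per unit length: φr_n = 0.75 × 0.6 × 80 × (0.707 × 0.3125) = 7.954 kip/in.
6.099 ≤ 7.954 → adequate.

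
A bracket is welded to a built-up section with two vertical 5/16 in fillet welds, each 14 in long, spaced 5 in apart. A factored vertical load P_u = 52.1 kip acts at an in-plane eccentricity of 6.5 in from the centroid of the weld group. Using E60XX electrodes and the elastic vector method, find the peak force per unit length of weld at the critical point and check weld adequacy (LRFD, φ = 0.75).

E60XX → F_EXX = 60 ksi.
Total weld length L_w = 28 in. Treat welds as unit-width lines.
Polar moment about centroid: J = 2[d³/12 + d(b/2)²] = 2[14³/12 + 14×2.5²] = 632.3 in³.
Direct shear f_v = P/L_w = 52.1 / 28 = 1.861 kip/in (vertical).
Torsion M = P·e = 52.1 × 6.5 = 338.65 kip·in.
Critical point at (x, y) = (2.5, 7) from centroid. f_tx = M·y/J = 3.749 kip/in; f_ty = M·x/J = 1.339 kip/in.
Resultant f_max = √[f_tx² + (f_v + f_ty)²] = √[3.749² + (1.861 + 1.339)²] = 4.929 kip/in.
Capacity per unit length: φr_n = 0.75 × 0.6 × 60 × (0.707 × 0.3125) = 5.965 kip/in.
4.929 ≤ 5.965 → adequate.

f_max ≈ 4.93 kip/in; adequate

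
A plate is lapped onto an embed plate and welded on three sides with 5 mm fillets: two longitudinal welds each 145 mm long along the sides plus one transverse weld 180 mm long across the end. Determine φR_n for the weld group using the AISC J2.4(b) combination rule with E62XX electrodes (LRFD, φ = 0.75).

E62XX → F_EXX = 620 MPa.
t_e = 0.707 × 5 = 3.535 mm.
R_nwl = 0.6 × 620 × 3.535 × 290 × 10⁻³ = 381.4 kN (longitudinal, 2 welds).
R_nwt = 0.6 × 620 × 3.535 × 180 × 10⁻³ = 236.7 kN (transverse, base value).
(i) R_nwl + R_nwt = 618.1 kN; (ii) 0.85 R_nwl + 1.5 R_nwt = 679.2 kN.
R_n = max = 679.2 kN [governs: (ii)]; φR_n = 509.4 kN.

φR_n ≈ 509 kN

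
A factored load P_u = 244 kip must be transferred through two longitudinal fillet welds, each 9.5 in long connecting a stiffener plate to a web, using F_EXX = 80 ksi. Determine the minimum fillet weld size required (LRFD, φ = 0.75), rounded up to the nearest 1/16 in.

w = 9/16 in

Total weld length L = 19 in.
Required throat t_e = P_u / (φ × 0.6 F_EXX × L) = 244 / (0.75 × 0.6 × 80 × 19) = 0.3567 in.
Required leg w = t_e / 0.707 = 0.5046 in → use 9/16 in.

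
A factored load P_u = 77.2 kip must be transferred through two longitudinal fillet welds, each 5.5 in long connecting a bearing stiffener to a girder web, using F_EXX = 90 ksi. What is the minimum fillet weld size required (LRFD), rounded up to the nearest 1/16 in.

Total weld length L = 11 in.
Required throat t_e = P_u / (φ × 0.6 F_EXX × L) = 77.2 / (0.75 × 0.6 × 90 × 11) = 0.1733 in.
Required leg w = t_e / 0.707 = 0.2451 in → use 1/4 in.

w = 1/4 in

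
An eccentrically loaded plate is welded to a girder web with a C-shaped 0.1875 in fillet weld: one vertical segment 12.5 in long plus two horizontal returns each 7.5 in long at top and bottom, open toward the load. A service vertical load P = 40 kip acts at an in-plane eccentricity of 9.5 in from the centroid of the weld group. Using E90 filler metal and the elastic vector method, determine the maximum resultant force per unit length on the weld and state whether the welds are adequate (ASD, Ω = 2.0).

E90XX → F_EXX = 90 ksi.
Total weld length L_w = 27.5 in. Treat welds as unit-width lines.
Centroid: x̄ = 2×7.5×3.75 / 27.5 = 2.045 in from the vertical weld.
Polar moment about centroid: J = I_x + I_y = [12.5³/12 + 2×7.5×6.25²] + [12.5×2.045² + 2(7.5³/12 + 7.5×1.705²)] = 914.9 in³.
Direct shear f_v = P/L_w = 40 / 27.5 = 1.455 kip/in (vertical).
Torsion M = P·e = 40 × 9.5 = 380 kip·in.
Critical point at (x, y) = (5.455, 6.25) from centroid. f_tx = M·y/J = 2.596 kip/in; f_ty = M·x/J = 2.266 kip/in.
Resultant f_max = √[f_tx² + (f_v + f_ty)²] = √[2.596² + (1.455 + 2.266)²] = 4.536 kip/in.
Capacity per unit length: r_n/Ω = (1/2.0) × 0.6 × 90 × (0.707 × 0.1875) = 3.579 kip/in.
4.536 > 3.579 → NOT adequate.

f_max ≈ 4.54 kip/in; NOT adequate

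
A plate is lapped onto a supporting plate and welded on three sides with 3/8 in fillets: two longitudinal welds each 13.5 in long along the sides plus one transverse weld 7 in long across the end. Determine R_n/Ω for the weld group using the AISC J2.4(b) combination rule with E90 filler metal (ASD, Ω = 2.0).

R_n/Ω ≈ 243 kips

E90XX → F_EXX = 90 ksi.
t_e = 0.707 × 0.375 = 0.2651 in.
R_nwl = 0.6 × 90 × 0.2651 × 27 = 386.6 kips (longitudinal, 2 welds).
R_nwt = 0.6 × 90 × 0.2651 × 7 = 100.2 kips (transverse, base value).
(i) R_nwl + R_nwt = 486.8 kips; (ii) 0.85 R_nwl + 1.5 R_nwt = 478.9 kips.
R_n = max = 486.8 kips [governs: (i)]; R_n/Ω = 243.4 kips.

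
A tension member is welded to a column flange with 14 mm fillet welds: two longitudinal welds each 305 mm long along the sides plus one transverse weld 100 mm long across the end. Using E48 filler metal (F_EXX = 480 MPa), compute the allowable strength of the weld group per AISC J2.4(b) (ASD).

t_e = 0.707 × 14 = 9.898 mm.
R_nwl = 0.6 × 480 × 9.898 × 610 × 10⁻³ = 1739 kN (longitudinal, 2 welds).
R_nwt = 0.6 × 480 × 9.898 × 100 × 10⁻³ = 285.1 kN (transverse, base value).
(i) R_nwl + R_nwt = 2024 kN; (ii) 0.85 R_nwl + 1.5 R_nwt = 1906 kN.
R_n = max = 2024 kN [governs: (i)]; R_n/Ω = 1012 kN.

R_n/Ω ≈ 1010 kN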